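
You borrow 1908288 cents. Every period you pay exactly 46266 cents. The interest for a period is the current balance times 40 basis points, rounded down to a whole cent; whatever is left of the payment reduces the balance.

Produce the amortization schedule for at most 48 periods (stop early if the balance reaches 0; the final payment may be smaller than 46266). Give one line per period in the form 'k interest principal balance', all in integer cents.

1. interest=⌊1908288·40/10000⌋=7633; principal=46266-7633=38633; balance=1908288-38633=1869655
2. interest=⌊1869655·40/10000⌋=7478; principal=46266-7478=38788; balance=1869655-38788=1830867
3. interest=⌊1830867·40/10000⌋=7323; principal=46266-7323=38943; balance=1830867-38943=1791924
4. interest=⌊1791924·40/10000⌋=7167; principal=46266-7167=39099; balance=1791924-39099=1752825
5. interest=⌊1752825·40/10000⌋=7011; principal=46266-7011=39255; balance=1752825-39255=1713570
6. interest=⌊1713570·40/10000⌋=6854; principal=46266-6854=39412; balance=1713570-39412=1674158
7. interest=⌊1674158·40/10000⌋=6696; principal=46266-6696=39570; balance=1674158-39570=1634588
8. interest=⌊1634588·40/10000⌋=6538; principal=46266-6538=39728; balance=1634588-39728=1594860
9. interest=⌊1594860·40/10000⌋=6379; principal=46266-6379=39887; balance=1594860-39887=1554973
10. interest=⌊1554973·40/10000⌋=6219; principal=46266-6219=40047; balance=1554973-40047=1514926
11. interest=⌊1514926·40/10000⌋=6059; principal=46266-6059=40207; balance=1514926-40207=1474719
12. interest=⌊1474719·40/10000⌋=5898; principal=46266-5898=40368; balance=1474719-40368=1434351
13. interest=⌊1434351·40/10000⌋=5737; principal=46266-5737=40529; balance=1434351-40529=1393822
14. interest=⌊1393822·40/10000⌋=5575; principal=46266-5575=40691; balance=1393822-40691=1353131
15. interest=⌊1353131·40/10000⌋=5412; principal=46266-5412=40854; balance=1353131-40854=1312277
16. interest=⌊1312277·40/10000⌋=5249; principal=46266-5249=41017; balance=1312277-41017=1271260
17. interest=⌊1271260·40/10000⌋=5085; principal=46266-5085=41181; balance=1271260-41181=1230079
18. interest=⌊1230079·40/10000⌋=4920; principal=46266-4920=41346; balance=1230079-41346=1188733
19. interest=⌊1188733·40/10000⌋=4754; principal=46266-4754=41512; balance=1188733-41512=1147221
20. interest=⌊1147221·40/10000⌋=4588; principal=46266-4588=41678; balance=1147221-41678=1105543
21. interest=⌊1105543·40/10000⌋=4422; principal=46266-4422=41844; balance=1105543-41844=1063699
22. interest=⌊1063699·40/10000⌋=4254; principal=46266-4254=42012; balance=1063699-42012=1021687
23. interest=⌊1021687·40/10000⌋=4086; principal=46266-4086=42180; balance=1021687-42180=979507
24. interest=⌊979507·40/10000⌋=3918; principal=46266-3918=42348; balance=979507-42348=937159
25. interest=⌊937159·40/10000⌋=3748; principal=46266-3748=42518; balance=937159-42518=894641
26. interest=⌊894641·40/10000⌋=3578; principal=46266-3578=42688; balance=894641-42688=851953
27. interest=⌊851953·40/10000⌋=3407; principal=46266-3407=42859; balance=851953-42859=809094
28. interest=⌊809094·40/10000⌋=3236; principal=46266-3236=43030; balance=809094-43030=766064
29. interest=⌊766064·40/10000⌋=3064; principal=46266-3064=43202; balance=766064-43202=722862
30. interest=⌊722862·40/10000⌋=2891; principal=46266-2891=43375; balance=722862-43375=679487
31. interest=⌊679487·40/10000⌋=2717; principal=46266-2717=43549; balance=679487-43549=635938
32. interest=⌊635938·40/10000⌋=2543; principal=46266-2543=43723; balance=635938-43723=592215
33. interest=⌊592215·40/10000⌋=2368; principal=46266-2368=43898; balance=592215-43898=548317
34. interest=⌊548317·40/10000⌋=2193; principal=46266-2193=44073; balance=548317-44073=504244
35. interest=⌊504244·40/10000⌋=2016; principal=46266-2016=44250; balance=504244-44250=459994
36. interest=⌊459994·40/10000⌋=1839; principal=46266-1839=44427; balance=459994-44427=415567
37. interest=⌊415567·40/10000⌋=1662; principal=46266-1662=44604; balance=415567-44604=370963
38. interest=⌊370963·40/10000⌋=1483; principal=46266-1483=44783; balance=370963-44783=326180
39. interest=⌊326180·40/10000⌋=1304; principal=46266-1304=44962; balance=326180-44962=281218
40. interest=⌊281218·40/10000⌋=1124; principal=46266-1124=45142; balance=281218-45142=236076
41. interest=⌊236076·40/10000⌋=944; principal=46266-944=45322; balance=236076-45322=190754
42. interest=⌊190754·40/10000⌋=763; principal=46266-763=45503; balance=190754-45503=145251
43. interest=⌊145251·40/10000⌋=581; principal=46266-581=45685; balance=145251-45685=99566
44. interest=⌊99566·40/10000⌋=398; principal=46266-398=45868; balance=99566-45868=53698
45. interest=⌊53698·40/10000⌋=214; principal=46266-214=46052; balance=53698-46052=7646
46. interest=⌊7646·40/10000⌋=30; principal=min(46266-30,7646)=7646; balance=7646-7646=0

1 7633 38633 1869655
2 7478 38788 1830867
3 7323 38943 1791924
4 7167 39099 1752825
5 7011 39255 1713570
6 6854 39412 1674158
7 6696 39570 1634588
8 6538 39728 1594860
9 6379 39887 1554973
10 6219 40047 1514926
11 6059 40207 1474719
12 5898 40368 1434351
13 5737 40529 1393822
14 5575 40691 1353131
15 5412 40854 1312277
16 5249 41017 1271260
17 5085 41181 1230079
18 4920 41346 1188733
19 4754 41512 1147221
20 4588 41678 1105543
21 4422 41844 1063699
22 4254 42012 1021687
23 4086 42180 979507
24 3918 42348 937159
25 3748 42518 894641
26 3578 42688 851953
27 3407 42859 809094
28 3236 43030 766064
29 3064 43202 722862
30 2891 43375 679487
31 2717 43549 635938
32 2543 43723 592215
33 2368 43898 548317
34 2193 44073 504244
35 2016 44250 459994
36 1839 44427 415567
37 1662 44604 370963
38 1483 44783 326180
39 1304 44962 281218
40 1124 45142 236076
41 944 45322 190754
42 763 45503 145251
43 581 45685 99566
44 398 45868 53698
45 214 46052 7646
46 30 7646 0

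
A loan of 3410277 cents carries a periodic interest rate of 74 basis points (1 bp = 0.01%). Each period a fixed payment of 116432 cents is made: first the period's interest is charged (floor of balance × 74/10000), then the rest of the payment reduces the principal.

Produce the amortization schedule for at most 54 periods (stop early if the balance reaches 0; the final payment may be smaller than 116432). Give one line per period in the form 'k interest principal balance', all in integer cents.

1 25236 91196 3319081
2 24561 91871 3227210
3 23881 92551 3134659
4 23196 93236 3041423
5 22506 93926 2947497
6 21811 94621 2852876
7 21111 95321 2757555
8 20405 96027 2661528
9 19695 96737 2564791
10 18979 97453 2467338
11 18258 98174 2369164
12 17531 98901 2270263
13 16799 99633 2170630
14 16062 100370 2070260
15 15319 101113 1969147
16 14571 101861 1867286
17 13817 102615 1764671
18 13058 103374 1661297
19 12293 104139 1557158
20 11522 104910 1452248
21 10746 105686 1346562
22 9964 106468 1240094
23 9176 107256 1132838
24 8383 108049 1024789
25 7583 108849 915940
26 6777 109655 806285
27 5966 110466 695819
28 5149 111283 584536
29 4325 112107 472429
30 3495 112937 359492
31 2660 113772 245720
32 1818 114614 131106
33 970 115462 15644
34 115 15644 0

1. interest=⌊3410277·74/10000⌋=25236; principal=116432-25236=91196; balance=3410277-91196=3319081
2. interest=⌊3319081·74/10000⌋=24561; principal=116432-24561=91871; balance=3319081-91871=3227210
3. interest=⌊3227210·74/10000⌋=23881; principal=116432-23881=92551; balance=3227210-92551=3134659
4. interest=⌊3134659·74/10000⌋=23196; principal=116432-23196=93236; balance=3134659-93236=3041423
5. interest=⌊3041423·74/10000⌋=22506; principal=116432-22506=93926; balance=3041423-93926=2947497
6. interest=⌊2947497·74/10000⌋=21811; principal=116432-21811=94621; balance=2947497-94621=2852876
7. interest=⌊2852876·74/10000⌋=21111; principal=116432-21111=95321; balance=2852876-95321=2757555
8. interest=⌊2757555·74/10000⌋=20405; principal=116432-20405=96027; balance=2757555-96027=2661528
9. interest=⌊2661528·74/10000⌋=19695; principal=116432-19695=96737; balance=2661528-96737=2564791
10. interest=⌊2564791·74/10000⌋=18979; principal=116432-18979=97453; balance=2564791-97453=2467338
11. interest=⌊2467338·74/10000⌋=18258; principal=116432-18258=98174; balance=2467338-98174=2369164
12. interest=⌊2369164·74/10000⌋=17531; principal=116432-17531=98901; balance=2369164-98901=2270263
13. interest=⌊2270263·74/10000⌋=16799; principal=116432-16799=99633; balance=2270263-99633=2170630
14. interest=⌊2170630·74/10000⌋=16062; principal=116432-16062=100370; balance=2170630-100370=2070260
15. interest=⌊2070260·74/10000⌋=15319; principal=116432-15319=101113; balance=2070260-101113=1969147
16. interest=⌊1969147·74/10000⌋=14571; principal=116432-14571=101861; balance=1969147-101861=1867286
17. interest=⌊1867286·74/10000⌋=13817; principal=116432-13817=102615; balance=1867286-102615=1764671
18. interest=⌊1764671·74/10000⌋=13058; principal=116432-13058=103374; balance=1764671-103374=1661297
19. interest=⌊1661297·74/10000⌋=12293; principal=116432-12293=104139; balance=1661297-104139=1557158
20. interest=⌊1557158·74/10000⌋=11522; principal=116432-11522=104910; balance=1557158-104910=1452248
21. interest=⌊1452248·74/10000⌋=10746; principal=116432-10746=105686; balance=1452248-105686=1346562
22. interest=⌊1346562·74/10000⌋=9964; principal=116432-9964=106468; balance=1346562-106468=1240094
23. interest=⌊1240094·74/10000⌋=9176; principal=116432-9176=107256; balance=1240094-107256=1132838
24. interest=⌊1132838·74/10000⌋=8383; principal=116432-8383=108049; balance=1132838-108049=1024789
25. interest=⌊1024789·74/10000⌋=7583; principal=116432-7583=108849; balance=1024789-108849=915940
26. interest=⌊915940·74/10000⌋=6777; principal=116432-6777=109655; balance=915940-109655=806285
27. interest=⌊806285·74/10000⌋=5966; principal=116432-5966=110466; balance=806285-110466=695819
28. interest=⌊695819·74/10000⌋=5149; principal=116432-5149=111283; balance=695819-111283=584536
29. interest=⌊584536·74/10000⌋=4325; principal=116432-4325=112107; balance=584536-112107=472429
30. interest=⌊472429·74/10000⌋=3495; principal=116432-3495=112937; balance=472429-112937=359492
31. interest=⌊359492·74/10000⌋=2660; principal=116432-2660=113772; balance=359492-113772=245720
32. interest=⌊245720·74/10000⌋=1818; principal=116432-1818=114614; balance=245720-114614=131106
33. interest=⌊131106·74/10000⌋=970; principal=116432-970=115462; balance=131106-115462=15644
34. interest=⌊15644·74/10000⌋=115; principal=min(116432-115,15644)=15644; balance=15644-15644=0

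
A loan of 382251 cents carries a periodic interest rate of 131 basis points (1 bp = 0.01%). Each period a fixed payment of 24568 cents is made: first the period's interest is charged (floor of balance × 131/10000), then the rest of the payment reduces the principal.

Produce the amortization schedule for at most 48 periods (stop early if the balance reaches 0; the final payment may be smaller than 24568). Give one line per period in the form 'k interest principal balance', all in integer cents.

1 5007 19561 362690
2 4751 19817 342873
3 4491 20077 322796
4 4228 20340 302456
5 3962 20606 281850
6 3692 20876 260974
7 3418 21150 239824
8 3141 21427 218397
9 2861 21707 196690
10 2576 21992 174698
11 2288 22280 152418
12 1996 22572 129846
13 1700 22868 106978
14 1401 23167 83811
15 1097 23471 60340
16 790 23778 36562
17 478 24090 12472
18 163 12472 0

1. interest=⌊382251·131/10000⌋=5007; principal=24568-5007=19561; balance=382251-19561=362690
2. interest=⌊362690·131/10000⌋=4751; principal=24568-4751=19817; balance=362690-19817=342873
3. interest=⌊342873·131/10000⌋=4491; principal=24568-4491=20077; balance=342873-20077=322796
4. interest=⌊322796·131/10000⌋=4228; principal=24568-4228=20340; balance=322796-20340=302456
5. interest=⌊302456·131/10000⌋=3962; principal=24568-3962=20606; balance=302456-20606=281850
6. interest=⌊281850·131/10000⌋=3692; principal=24568-3692=20876; balance=281850-20876=260974
7. interest=⌊260974·131/10000⌋=3418; principal=24568-3418=21150; balance=260974-21150=239824
8. interest=⌊239824·131/10000⌋=3141; principal=24568-3141=21427; balance=239824-21427=218397
9. interest=⌊218397·131/10000⌋=2861; principal=24568-2861=21707; balance=218397-21707=196690
10. interest=⌊196690·131/10000⌋=2576; principal=24568-2576=21992; balance=196690-21992=174698
11. interest=⌊174698·131/10000⌋=2288; principal=24568-2288=22280; balance=174698-22280=152418
12. interest=⌊152418·131/10000⌋=1996; principal=24568-1996=22572; balance=152418-22572=129846
13. interest=⌊129846·131/10000⌋=1700; principal=24568-1700=22868; balance=129846-22868=106978
14. interest=⌊106978·131/10000⌋=1401; principal=24568-1401=23167; balance=106978-23167=83811
15. interest=⌊83811·131/10000⌋=1097; principal=24568-1097=23471; balance=83811-23471=60340
16. interest=⌊60340·131/10000⌋=790; principal=24568-790=23778; balance=60340-23778=36562
17. interest=⌊36562·131/10000⌋=478; principal=24568-478=24090; balance=36562-24090=12472
18. interest=⌊12472·131/10000⌋=163; principal=min(24568-163,12472)=12472; balance=12472-12472=0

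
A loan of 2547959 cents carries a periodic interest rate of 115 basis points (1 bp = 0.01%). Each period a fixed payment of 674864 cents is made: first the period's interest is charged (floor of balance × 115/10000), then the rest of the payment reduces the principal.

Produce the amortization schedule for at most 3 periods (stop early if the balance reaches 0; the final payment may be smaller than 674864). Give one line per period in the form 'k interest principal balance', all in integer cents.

1. interest=⌊2547959·115/10000⌋=29301; principal=674864-29301=645563; balance=2547959-645563=1902396
2. interest=⌊1902396·115/10000⌋=21877; principal=674864-21877=652987; balance=1902396-652987=1249409
3. interest=⌊1249409·115/10000⌋=14368; principal=674864-14368=660496; balance=1249409-660496=588913

1 29301 645563 1902396
2 21877 652987 1249409
3 14368 660496 588913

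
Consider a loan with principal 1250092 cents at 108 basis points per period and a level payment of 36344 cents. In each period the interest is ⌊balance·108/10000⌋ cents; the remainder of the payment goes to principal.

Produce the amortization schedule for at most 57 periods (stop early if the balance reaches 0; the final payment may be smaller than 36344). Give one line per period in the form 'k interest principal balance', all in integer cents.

1 13500 22844 1227248
2 13254 23090 1204158
3 13004 23340 1180818
4 12752 23592 1157226
5 12498 23846 1133380
6 12240 24104 1109276
7 11980 24364 1084912
8 11717 24627 1060285
9 11451 24893 1035392
10 11182 25162 1010230
11 10910 25434 984796
12 10635 25709 959087
13 10358 25986 933101
14 10077 26267 906834
15 9793 26551 880283
16 9507 26837 853446
17 9217 27127 826319
18 8924 27420 798899
19 8628 27716 771183
20 8328 28016 743167
21 8026 28318 714849
22 7720 28624 686225
23 7411 28933 657292
24 7098 29246 628046
25 6782 29562 598484
26 6463 29881 568603
27 6140 30204 538399
28 5814 30530 507869
29 5484 30860 477009
30 5151 31193 445816
31 4814 31530 414286
32 4474 31870 382416
33 4130 32214 350202
34 3782 32562 317640
35 3430 32914 284726
36 3075 33269 251457
37 2715 33629 217828
38 2352 33992 183836
39 1985 34359 149477
40 1614 34730 114747
41 1239 35105 79642
42 860 35484 44158
43 476 35868 8290
44 89 8290 0

1. interest=⌊1250092·108/10000⌋=13500; principal=36344-13500=22844; balance=1250092-22844=1227248
2. interest=⌊1227248·108/10000⌋=13254; principal=36344-13254=23090; balance=1227248-23090=1204158
3. interest=⌊1204158·108/10000⌋=13004; principal=36344-13004=23340; balance=1204158-23340=1180818
4. interest=⌊1180818·108/10000⌋=12752; principal=36344-12752=23592; balance=1180818-23592=1157226
5. interest=⌊1157226·108/10000⌋=12498; principal=36344-12498=23846; balance=1157226-23846=1133380
6. interest=⌊1133380·108/10000⌋=12240; principal=36344-12240=24104; balance=1133380-24104=1109276
7. interest=⌊1109276·108/10000⌋=11980; principal=36344-11980=24364; balance=1109276-24364=1084912
8. interest=⌊1084912·108/10000⌋=11717; principal=36344-11717=24627; balance=1084912-24627=1060285
9. interest=⌊1060285·108/10000⌋=11451; principal=36344-11451=24893; balance=1060285-24893=1035392
10. interest=⌊1035392·108/10000⌋=11182; principal=36344-11182=25162; balance=1035392-25162=1010230
11. interest=⌊1010230·108/10000⌋=10910; principal=36344-10910=25434; balance=1010230-25434=984796
12. interest=⌊984796·108/10000⌋=10635; principal=36344-10635=25709; balance=984796-25709=959087
13. interest=⌊959087·108/10000⌋=10358; principal=36344-10358=25986; balance=959087-25986=933101
14. interest=⌊933101·108/10000⌋=10077; principal=36344-10077=26267; balance=933101-26267=906834
15. interest=⌊906834·108/10000⌋=9793; principal=36344-9793=26551; balance=906834-26551=880283
16. interest=⌊880283·108/10000⌋=9507; principal=36344-9507=26837; balance=880283-26837=853446
17. interest=⌊853446·108/10000⌋=9217; principal=36344-9217=27127; balance=853446-27127=826319
18. interest=⌊826319·108/10000⌋=8924; principal=36344-8924=27420; balance=826319-27420=798899
19. interest=⌊798899·108/10000⌋=8628; principal=36344-8628=27716; balance=798899-27716=771183
20. interest=⌊771183·108/10000⌋=8328; principal=36344-8328=28016; balance=771183-28016=743167
21. interest=⌊743167·108/10000⌋=8026; principal=36344-8026=28318; balance=743167-28318=714849
22. interest=⌊714849·108/10000⌋=7720; principal=36344-7720=28624; balance=714849-28624=686225
23. interest=⌊686225·108/10000⌋=7411; principal=36344-7411=28933; balance=686225-28933=657292
24. interest=⌊657292·108/10000⌋=7098; principal=36344-7098=29246; balance=657292-29246=628046
25. interest=⌊628046·108/10000⌋=6782; principal=36344-6782=29562; balance=628046-29562=598484
26. interest=⌊598484·108/10000⌋=6463; principal=36344-6463=29881; balance=598484-29881=568603
27. interest=⌊568603·108/10000⌋=6140; principal=36344-6140=30204; balance=568603-30204=538399
28. interest=⌊538399·108/10000⌋=5814; principal=36344-5814=30530; balance=538399-30530=507869
29. interest=⌊507869·108/10000⌋=5484; principal=36344-5484=30860; balance=507869-30860=477009
30. interest=⌊477009·108/10000⌋=5151; principal=36344-5151=31193; balance=477009-31193=445816
31. interest=⌊445816·108/10000⌋=4814; principal=36344-4814=31530; balance=445816-31530=414286
32. interest=⌊414286·108/10000⌋=4474; principal=36344-4474=31870; balance=414286-31870=382416
33. interest=⌊382416·108/10000⌋=4130; principal=36344-4130=32214; balance=382416-32214=350202
34. interest=⌊350202·108/10000⌋=3782; principal=36344-3782=32562; balance=350202-32562=317640
35. interest=⌊317640·108/10000⌋=3430; principal=36344-3430=32914; balance=317640-32914=284726
36. interest=⌊284726·108/10000⌋=3075; principal=36344-3075=33269; balance=284726-33269=251457
37. interest=⌊251457·108/10000⌋=2715; principal=36344-2715=33629; balance=251457-33629=217828
38. interest=⌊217828·108/10000⌋=2352; principal=36344-2352=33992; balance=217828-33992=183836
39. interest=⌊183836·108/10000⌋=1985; principal=36344-1985=34359; balance=183836-34359=149477
40. interest=⌊149477·108/10000⌋=1614; principal=36344-1614=34730; balance=149477-34730=114747
41. interest=⌊114747·108/10000⌋=1239; principal=36344-1239=35105; balance=114747-35105=79642
42. interest=⌊79642·108/10000⌋=860; principal=36344-860=35484; balance=79642-35484=44158
43. interest=⌊44158·108/10000⌋=476; principal=36344-476=35868; balance=44158-35868=8290
44. interest=⌊8290·108/10000⌋=89; principal=min(36344-89,8290)=8290; balance=8290-8290=0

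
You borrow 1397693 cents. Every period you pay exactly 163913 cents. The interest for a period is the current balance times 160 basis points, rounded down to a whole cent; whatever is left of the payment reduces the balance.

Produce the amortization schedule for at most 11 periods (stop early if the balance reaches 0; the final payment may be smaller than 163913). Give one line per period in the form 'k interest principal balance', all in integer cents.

1 22363 141550 1256143
2 20098 143815 1112328
3 17797 146116 966212
4 15459 148454 817758
5 13084 150829 666929
6 10670 153243 513686
7 8218 155695 357991
8 5727 158186 199805
9 3196 160717 39088
10 625 39088 0

1. interest=⌊1397693·160/10000⌋=22363; principal=163913-22363=141550; balance=1397693-141550=1256143
2. interest=⌊1256143·160/10000⌋=20098; principal=163913-20098=143815; balance=1256143-143815=1112328
3. interest=⌊1112328·160/10000⌋=17797; principal=163913-17797=146116; balance=1112328-146116=966212
4. interest=⌊966212·160/10000⌋=15459; principal=163913-15459=148454; balance=966212-148454=817758
5. interest=⌊817758·160/10000⌋=13084; principal=163913-13084=150829; balance=817758-150829=666929
6. interest=⌊666929·160/10000⌋=10670; principal=163913-10670=153243; balance=666929-153243=513686
7. interest=⌊513686·160/10000⌋=8218; principal=163913-8218=155695; balance=513686-155695=357991
8. interest=⌊357991·160/10000⌋=5727; principal=163913-5727=158186; balance=357991-158186=199805
9. interest=⌊199805·160/10000⌋=3196; principal=163913-3196=160717; balance=199805-160717=39088
10. interest=⌊39088·160/10000⌋=625; principal=min(163913-625,39088)=39088; balance=39088-39088=0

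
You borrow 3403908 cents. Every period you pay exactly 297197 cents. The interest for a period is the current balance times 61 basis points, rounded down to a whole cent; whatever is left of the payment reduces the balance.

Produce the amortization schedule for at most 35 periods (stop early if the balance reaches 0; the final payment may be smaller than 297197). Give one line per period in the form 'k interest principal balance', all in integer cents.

1 20763 276434 3127474
2 19077 278120 2849354
3 17381 279816 2569538
4 15674 281523 2288015
5 13956 283241 2004774
6 12229 284968 1719806
7 10490 286707 1433099
8 8741 288456 1144643
9 6982 290215 854428
10 5212 291985 562443
11 3430 293767 268676
12 1638 268676 0

1. interest=⌊3403908·61/10000⌋=20763; principal=297197-20763=276434; balance=3403908-276434=3127474
2. interest=⌊3127474·61/10000⌋=19077; principal=297197-19077=278120; balance=3127474-278120=2849354
3. interest=⌊2849354·61/10000⌋=17381; principal=297197-17381=279816; balance=2849354-279816=2569538
4. interest=⌊2569538·61/10000⌋=15674; principal=297197-15674=281523; balance=2569538-281523=2288015
5. interest=⌊2288015·61/10000⌋=13956; principal=297197-13956=283241; balance=2288015-283241=2004774
6. interest=⌊2004774·61/10000⌋=12229; principal=297197-12229=284968; balance=2004774-284968=1719806
7. interest=⌊1719806·61/10000⌋=10490; principal=297197-10490=286707; balance=1719806-286707=1433099
8. interest=⌊1433099·61/10000⌋=8741; principal=297197-8741=288456; balance=1433099-288456=1144643
9. interest=⌊1144643·61/10000⌋=6982; principal=297197-6982=290215; balance=1144643-290215=854428
10. interest=⌊854428·61/10000⌋=5212; principal=297197-5212=291985; balance=854428-291985=562443
11. interest=⌊562443·61/10000⌋=3430; principal=297197-3430=293767; balance=562443-293767=268676
12. interest=⌊268676·61/10000⌋=1638; principal=min(297197-1638,268676)=268676; balance=268676-268676=0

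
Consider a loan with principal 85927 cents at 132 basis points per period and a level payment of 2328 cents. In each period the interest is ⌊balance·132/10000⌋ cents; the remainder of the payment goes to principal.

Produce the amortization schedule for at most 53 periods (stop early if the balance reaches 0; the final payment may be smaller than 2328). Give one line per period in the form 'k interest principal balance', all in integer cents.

1 1134 1194 84733
2 1118 1210 83523
3 1102 1226 82297
4 1086 1242 81055
5 1069 1259 79796
6 1053 1275 78521
7 1036 1292 77229
8 1019 1309 75920
9 1002 1326 74594
10 984 1344 73250
11 966 1362 71888
12 948 1380 70508
13 930 1398 69110
14 912 1416 67694
15 893 1435 66259
16 874 1454 64805
17 855 1473 63332
18 835 1493 61839
19 816 1512 60327
20 796 1532 58795
21 776 1552 57243
22 755 1573 55670
23 734 1594 54076
24 713 1615 52461
25 692 1636 50825
26 670 1658 49167
27 649 1679 47488
28 626 1702 45786
29 604 1724 44062
30 581 1747 42315
31 558 1770 40545
32 535 1793 38752
33 511 1817 36935
34 487 1841 35094
35 463 1865 33229
36 438 1890 31339
37 413 1915 29424
38 388 1940 27484
39 362 1966 25518
40 336 1992 23526
41 310 2018 21508
42 283 2045 19463
43 256 2072 17391
44 229 2099 15292
45 201 2127 13165
46 173 2155 11010
47 145 2183 8827
48 116 2212 6615
49 87 2241 4374
50 57 2271 2103
51 27 2103 0

1. interest=⌊85927·132/10000⌋=1134; principal=2328-1134=1194; balance=85927-1194=84733
2. interest=⌊84733·132/10000⌋=1118; principal=2328-1118=1210; balance=84733-1210=83523
3. interest=⌊83523·132/10000⌋=1102; principal=2328-1102=1226; balance=83523-1226=82297
4. interest=⌊82297·132/10000⌋=1086; principal=2328-1086=1242; balance=82297-1242=81055
5. interest=⌊81055·132/10000⌋=1069; principal=2328-1069=1259; balance=81055-1259=79796
6. interest=⌊79796·132/10000⌋=1053; principal=2328-1053=1275; balance=79796-1275=78521
7. interest=⌊78521·132/10000⌋=1036; principal=2328-1036=1292; balance=78521-1292=77229
8. interest=⌊77229·132/10000⌋=1019; principal=2328-1019=1309; balance=77229-1309=75920
9. interest=⌊75920·132/10000⌋=1002; principal=2328-1002=1326; balance=75920-1326=74594
10. interest=⌊74594·132/10000⌋=984; principal=2328-984=1344; balance=74594-1344=73250
11. interest=⌊73250·132/10000⌋=966; principal=2328-966=1362; balance=73250-1362=71888
12. interest=⌊71888·132/10000⌋=948; principal=2328-948=1380; balance=71888-1380=70508
13. interest=⌊70508·132/10000⌋=930; principal=2328-930=1398; balance=70508-1398=69110
14. interest=⌊69110·132/10000⌋=912; principal=2328-912=1416; balance=69110-1416=67694
15. interest=⌊67694·132/10000⌋=893; principal=2328-893=1435; balance=67694-1435=66259
16. interest=⌊66259·132/10000⌋=874; principal=2328-874=1454; balance=66259-1454=64805
17. interest=⌊64805·132/10000⌋=855; principal=2328-855=1473; balance=64805-1473=63332
18. interest=⌊63332·132/10000⌋=835; principal=2328-835=1493; balance=63332-1493=61839
19. interest=⌊61839·132/10000⌋=816; principal=2328-816=1512; balance=61839-1512=60327
20. interest=⌊60327·132/10000⌋=796; principal=2328-796=1532; balance=60327-1532=58795
21. interest=⌊58795·132/10000⌋=776; principal=2328-776=1552; balance=58795-1552=57243
22. interest=⌊57243·132/10000⌋=755; principal=2328-755=1573; balance=57243-1573=55670
23. interest=⌊55670·132/10000⌋=734; principal=2328-734=1594; balance=55670-1594=54076
24. interest=⌊54076·132/10000⌋=713; principal=2328-713=1615; balance=54076-1615=52461
25. interest=⌊52461·132/10000⌋=692; principal=2328-692=1636; balance=52461-1636=50825
26. interest=⌊50825·132/10000⌋=670; principal=2328-670=1658; balance=50825-1658=49167
27. interest=⌊49167·132/10000⌋=649; principal=2328-649=1679; balance=49167-1679=47488
28. interest=⌊47488·132/10000⌋=626; principal=2328-626=1702; balance=47488-1702=45786
29. interest=⌊45786·132/10000⌋=604; principal=2328-604=1724; balance=45786-1724=44062
30. interest=⌊44062·132/10000⌋=581; principal=2328-581=1747; balance=44062-1747=42315
31. interest=⌊42315·132/10000⌋=558; principal=2328-558=1770; balance=42315-1770=40545
32. interest=⌊40545·132/10000⌋=535; principal=2328-535=1793; balance=40545-1793=38752
33. interest=⌊38752·132/10000⌋=511; principal=2328-511=1817; balance=38752-1817=36935
34. interest=⌊36935·132/10000⌋=487; principal=2328-487=1841; balance=36935-1841=35094
35. interest=⌊35094·132/10000⌋=463; principal=2328-463=1865; balance=35094-1865=33229
36. interest=⌊33229·132/10000⌋=438; principal=2328-438=1890; balance=33229-1890=31339
37. interest=⌊31339·132/10000⌋=413; principal=2328-413=1915; balance=31339-1915=29424
38. interest=⌊29424·132/10000⌋=388; principal=2328-388=1940; balance=29424-1940=27484
39. interest=⌊27484·132/10000⌋=362; principal=2328-362=1966; balance=27484-1966=25518
40. interest=⌊25518·132/10000⌋=336; principal=2328-336=1992; balance=25518-1992=23526
41. interest=⌊23526·132/10000⌋=310; principal=2328-310=2018; balance=23526-2018=21508
42. interest=⌊21508·132/10000⌋=283; principal=2328-283=2045; balance=21508-2045=19463
43. interest=⌊19463·132/10000⌋=256; principal=2328-256=2072; balance=19463-2072=17391
44. interest=⌊17391·132/10000⌋=229; principal=2328-229=2099; balance=17391-2099=15292
45. interest=⌊15292·132/10000⌋=201; principal=2328-201=2127; balance=15292-2127=13165
46. interest=⌊13165·132/10000⌋=173; principal=2328-173=2155; balance=13165-2155=11010
47. interest=⌊11010·132/10000⌋=145; principal=2328-145=2183; balance=11010-2183=8827
48. interest=⌊8827·132/10000⌋=116; principal=2328-116=2212; balance=8827-2212=6615
49. interest=⌊6615·132/10000⌋=87; principal=2328-87=2241; balance=6615-2241=4374
50. interest=⌊4374·132/10000⌋=57; principal=2328-57=2271; balance=4374-2271=2103
51. interest=⌊2103·132/10000⌋=27; principal=min(2328-27,2103)=2103; balance=2103-2103=0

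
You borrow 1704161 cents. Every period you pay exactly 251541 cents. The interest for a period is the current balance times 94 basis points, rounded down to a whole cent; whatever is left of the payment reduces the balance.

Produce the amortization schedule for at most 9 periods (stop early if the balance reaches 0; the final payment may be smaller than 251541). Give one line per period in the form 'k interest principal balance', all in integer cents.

1 16019 235522 1468639
2 13805 237736 1230903
3 11570 239971 990932
4 9314 242227 748705
5 7037 244504 504201
6 4739 246802 257399
7 2419 249122 8277
8 77 8277 0

1. interest=⌊1704161·94/10000⌋=16019; principal=251541-16019=235522; balance=1704161-235522=1468639
2. interest=⌊1468639·94/10000⌋=13805; principal=251541-13805=237736; balance=1468639-237736=1230903
3. interest=⌊1230903·94/10000⌋=11570; principal=251541-11570=239971; balance=1230903-239971=990932
4. interest=⌊990932·94/10000⌋=9314; principal=251541-9314=242227; balance=990932-242227=748705
5. interest=⌊748705·94/10000⌋=7037; principal=251541-7037=244504; balance=748705-244504=504201
6. interest=⌊504201·94/10000⌋=4739; principal=251541-4739=246802; balance=504201-246802=257399
7. interest=⌊257399·94/10000⌋=2419; principal=251541-2419=249122; balance=257399-249122=8277
8. interest=⌊8277·94/10000⌋=77; principal=min(251541-77,8277)=8277; balance=8277-8277=0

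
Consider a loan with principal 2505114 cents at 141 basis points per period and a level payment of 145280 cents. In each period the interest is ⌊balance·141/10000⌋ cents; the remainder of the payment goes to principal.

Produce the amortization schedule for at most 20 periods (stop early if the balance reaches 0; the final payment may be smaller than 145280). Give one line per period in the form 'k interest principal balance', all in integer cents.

1. interest=⌊2505114·141/10000⌋=35322; principal=145280-35322=109958; balance=2505114-109958=2395156
2. interest=⌊2395156·141/10000⌋=33771; principal=145280-33771=111509; balance=2395156-111509=2283647
3. interest=⌊2283647·141/10000⌋=32199; principal=145280-32199=113081; balance=2283647-113081=2170566
4. interest=⌊2170566·141/10000⌋=30604; principal=145280-30604=114676; balance=2170566-114676=2055890
5. interest=⌊2055890·141/10000⌋=28988; principal=145280-28988=116292; balance=2055890-116292=1939598
6. interest=⌊1939598·141/10000⌋=27348; principal=145280-27348=117932; balance=1939598-117932=1821666
7. interest=⌊1821666·141/10000⌋=25685; principal=145280-25685=119595; balance=1821666-119595=1702071
8. interest=⌊1702071·141/10000⌋=23999; principal=145280-23999=121281; balance=1702071-121281=1580790
9. interest=⌊1580790·141/10000⌋=22289; principal=145280-22289=122991; balance=1580790-122991=1457799
10. interest=⌊1457799·141/10000⌋=20554; principal=145280-20554=124726; balance=1457799-124726=1333073
11. interest=⌊1333073·141/10000⌋=18796; principal=145280-18796=126484; balance=1333073-126484=1206589
12. interest=⌊1206589·141/10000⌋=17012; principal=145280-17012=128268; balance=1206589-128268=1078321
13. interest=⌊1078321·141/10000⌋=15204; principal=145280-15204=130076; balance=1078321-130076=948245
14. interest=⌊948245·141/10000⌋=13370; principal=145280-13370=131910; balance=948245-131910=816335
15. interest=⌊816335·141/10000⌋=11510; principal=145280-11510=133770; balance=816335-133770=682565
16. interest=⌊682565·141/10000⌋=9624; principal=145280-9624=135656; balance=682565-135656=546909
17. interest=⌊546909·141/10000⌋=7711; principal=145280-7711=137569; balance=546909-137569=409340
18. interest=⌊409340·141/10000⌋=5771; principal=145280-5771=139509; balance=409340-139509=269831
19. interest=⌊269831·141/10000⌋=3804; principal=145280-3804=141476; balance=269831-141476=128355
20. interest=⌊128355·141/10000⌋=1809; principal=min(145280-1809,128355)=128355; balance=128355-128355=0

1 35322 109958 2395156
2 33771 111509 2283647
3 32199 113081 2170566
4 30604 114676 2055890
5 28988 116292 1939598
6 27348 117932 1821666
7 25685 119595 1702071
8 23999 121281 1580790
9 22289 122991 1457799
10 20554 124726 1333073
11 18796 126484 1206589
12 17012 128268 1078321
13 15204 130076 948245
14 13370 131910 816335
15 11510 133770 682565
16 9624 135656 546909
17 7711 137569 409340
18 5771 139509 269831
19 3804 141476 128355
20 1809 128355 0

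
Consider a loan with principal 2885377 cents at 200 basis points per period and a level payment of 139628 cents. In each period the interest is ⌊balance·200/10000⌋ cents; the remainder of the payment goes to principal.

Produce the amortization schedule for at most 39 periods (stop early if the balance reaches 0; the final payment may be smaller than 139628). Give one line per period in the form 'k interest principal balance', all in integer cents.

1. interest=⌊2885377·200/10000⌋=57707; principal=139628-57707=81921; balance=2885377-81921=2803456
2. interest=⌊2803456·200/10000⌋=56069; principal=139628-56069=83559; balance=2803456-83559=2719897
3. interest=⌊2719897·200/10000⌋=54397; principal=139628-54397=85231; balance=2719897-85231=2634666
4. interest=⌊2634666·200/10000⌋=52693; principal=139628-52693=86935; balance=2634666-86935=2547731
5. interest=⌊2547731·200/10000⌋=50954; principal=139628-50954=88674; balance=2547731-88674=2459057
6. interest=⌊2459057·200/10000⌋=49181; principal=139628-49181=90447; balance=2459057-90447=2368610
7. interest=⌊2368610·200/10000⌋=47372; principal=139628-47372=92256; balance=2368610-92256=2276354
8. interest=⌊2276354·200/10000⌋=45527; principal=139628-45527=94101; balance=2276354-94101=2182253
9. interest=⌊2182253·200/10000⌋=43645; principal=139628-43645=95983; balance=2182253-95983=2086270
10. interest=⌊2086270·200/10000⌋=41725; principal=139628-41725=97903; balance=2086270-97903=1988367
11. interest=⌊1988367·200/10000⌋=39767; principal=139628-39767=99861; balance=1988367-99861=1888506
12. interest=⌊1888506·200/10000⌋=37770; principal=139628-37770=101858; balance=1888506-101858=1786648
13. interest=⌊1786648·200/10000⌋=35732; principal=139628-35732=103896; balance=1786648-103896=1682752
14. interest=⌊1682752·200/10000⌋=33655; principal=139628-33655=105973; balance=1682752-105973=1576779
15. interest=⌊1576779·200/10000⌋=31535; principal=139628-31535=108093; balance=1576779-108093=1468686
16. interest=⌊1468686·200/10000⌋=29373; principal=139628-29373=110255; balance=1468686-110255=1358431
17. interest=⌊1358431·200/10000⌋=27168; principal=139628-27168=112460; balance=1358431-112460=1245971
18. interest=⌊1245971·200/10000⌋=24919; principal=139628-24919=114709; balance=1245971-114709=1131262
19. interest=⌊1131262·200/10000⌋=22625; principal=139628-22625=117003; balance=1131262-117003=1014259
20. interest=⌊1014259·200/10000⌋=20285; principal=139628-20285=119343; balance=1014259-119343=894916
21. interest=⌊894916·200/10000⌋=17898; principal=139628-17898=121730; balance=894916-121730=773186
22. interest=⌊773186·200/10000⌋=15463; principal=139628-15463=124165; balance=773186-124165=649021
23. interest=⌊649021·200/10000⌋=12980; principal=139628-12980=126648; balance=649021-126648=522373
24. interest=⌊522373·200/10000⌋=10447; principal=139628-10447=129181; balance=522373-129181=393192
25. interest=⌊393192·200/10000⌋=7863; principal=139628-7863=131765; balance=393192-131765=261427
26. interest=⌊261427·200/10000⌋=5228; principal=139628-5228=134400; balance=261427-134400=127027
27. interest=⌊127027·200/10000⌋=2540; principal=min(139628-2540,127027)=127027; balance=127027-127027=0

1 57707 81921 2803456
2 56069 83559 2719897
3 54397 85231 2634666
4 52693 86935 2547731
5 50954 88674 2459057
6 49181 90447 2368610
7 47372 92256 2276354
8 45527 94101 2182253
9 43645 95983 2086270
10 41725 97903 1988367
11 39767 99861 1888506
12 37770 101858 1786648
13 35732 103896 1682752
14 33655 105973 1576779
15 31535 108093 1468686
16 29373 110255 1358431
17 27168 112460 1245971
18 24919 114709 1131262
19 22625 117003 1014259
20 20285 119343 894916
21 17898 121730 773186
22 15463 124165 649021
23 12980 126648 522373
24 10447 129181 393192
25 7863 131765 261427
26 5228 134400 127027
27 2540 127027 0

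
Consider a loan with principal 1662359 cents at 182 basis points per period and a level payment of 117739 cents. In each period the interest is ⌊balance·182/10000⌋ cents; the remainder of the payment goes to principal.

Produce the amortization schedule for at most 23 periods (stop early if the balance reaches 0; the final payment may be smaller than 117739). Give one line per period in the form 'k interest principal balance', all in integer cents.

1 30254 87485 1574874
2 28662 89077 1485797
3 27041 90698 1395099
4 25390 92349 1302750
5 23710 94029 1208721
6 21998 95741 1112980
7 20256 97483 1015497
8 18482 99257 916240
9 16675 101064 815176
10 14836 102903 712273
11 12963 104776 607497
12 11056 106683 500814
13 9114 108625 392189
14 7137 110602 281587
15 5124 112615 168972
16 3075 114664 54308
17 988 54308 0

1. interest=⌊1662359·182/10000⌋=30254; principal=117739-30254=87485; balance=1662359-87485=1574874
2. interest=⌊1574874·182/10000⌋=28662; principal=117739-28662=89077; balance=1574874-89077=1485797
3. interest=⌊1485797·182/10000⌋=27041; principal=117739-27041=90698; balance=1485797-90698=1395099
4. interest=⌊1395099·182/10000⌋=25390; principal=117739-25390=92349; balance=1395099-92349=1302750
5. interest=⌊1302750·182/10000⌋=23710; principal=117739-23710=94029; balance=1302750-94029=1208721
6. interest=⌊1208721·182/10000⌋=21998; principal=117739-21998=95741; balance=1208721-95741=1112980
7. interest=⌊1112980·182/10000⌋=20256; principal=117739-20256=97483; balance=1112980-97483=1015497
8. interest=⌊1015497·182/10000⌋=18482; principal=117739-18482=99257; balance=1015497-99257=916240
9. interest=⌊916240·182/10000⌋=16675; principal=117739-16675=101064; balance=916240-101064=815176
10. interest=⌊815176·182/10000⌋=14836; principal=117739-14836=102903; balance=815176-102903=712273
11. interest=⌊712273·182/10000⌋=12963; principal=117739-12963=104776; balance=712273-104776=607497
12. interest=⌊607497·182/10000⌋=11056; principal=117739-11056=106683; balance=607497-106683=500814
13. interest=⌊500814·182/10000⌋=9114; principal=117739-9114=108625; balance=500814-108625=392189
14. interest=⌊392189·182/10000⌋=7137; principal=117739-7137=110602; balance=392189-110602=281587
15. interest=⌊281587·182/10000⌋=5124; principal=117739-5124=112615; balance=281587-112615=168972
16. interest=⌊168972·182/10000⌋=3075; principal=117739-3075=114664; balance=168972-114664=54308
17. interest=⌊54308·182/10000⌋=988; principal=min(117739-988,54308)=54308; balance=54308-54308=0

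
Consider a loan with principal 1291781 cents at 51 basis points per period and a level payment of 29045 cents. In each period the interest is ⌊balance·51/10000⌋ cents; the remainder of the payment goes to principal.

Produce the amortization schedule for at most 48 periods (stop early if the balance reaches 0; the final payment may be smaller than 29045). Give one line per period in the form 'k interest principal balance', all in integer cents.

1 6588 22457 1269324
2 6473 22572 1246752
3 6358 22687 1224065
4 6242 22803 1201262
5 6126 22919 1178343
6 6009 23036 1155307
7 5892 23153 1132154
8 5773 23272 1108882
9 5655 23390 1085492
10 5536 23509 1061983
11 5416 23629 1038354
12 5295 23750 1014604
13 5174 23871 990733
14 5052 23993 966740
15 4930 24115 942625
16 4807 24238 918387
17 4683 24362 894025
18 4559 24486 869539
19 4434 24611 844928
20 4309 24736 820192
21 4182 24863 795329
22 4056 24989 770340
23 3928 25117 745223
24 3800 25245 719978
25 3671 25374 694604
26 3542 25503 669101
27 3412 25633 643468
28 3281 25764 617704
29 3150 25895 591809
30 3018 26027 565782
31 2885 26160 539622
32 2752 26293 513329
33 2617 26428 486901
34 2483 26562 460339
35 2347 26698 433641
36 2211 26834 406807
37 2074 26971 379836
38 1937 27108 352728
39 1798 27247 325481
40 1659 27386 298095
41 1520 27525 270570
42 1379 27666 242904
43 1238 27807 215097
44 1096 27949 187148
45 954 28091 159057
46 811 28234 130823
47 667 28378 102445
48 522 28523 73922

1. interest=⌊1291781·51/10000⌋=6588; principal=29045-6588=22457; balance=1291781-22457=1269324
2. interest=⌊1269324·51/10000⌋=6473; principal=29045-6473=22572; balance=1269324-22572=1246752
3. interest=⌊1246752·51/10000⌋=6358; principal=29045-6358=22687; balance=1246752-22687=1224065
4. interest=⌊1224065·51/10000⌋=6242; principal=29045-6242=22803; balance=1224065-22803=1201262
5. interest=⌊1201262·51/10000⌋=6126; principal=29045-6126=22919; balance=1201262-22919=1178343
6. interest=⌊1178343·51/10000⌋=6009; principal=29045-6009=23036; balance=1178343-23036=1155307
7. interest=⌊1155307·51/10000⌋=5892; principal=29045-5892=23153; balance=1155307-23153=1132154
8. interest=⌊1132154·51/10000⌋=5773; principal=29045-5773=23272; balance=1132154-23272=1108882
9. interest=⌊1108882·51/10000⌋=5655; principal=29045-5655=23390; balance=1108882-23390=1085492
10. interest=⌊1085492·51/10000⌋=5536; principal=29045-5536=23509; balance=1085492-23509=1061983
11. interest=⌊1061983·51/10000⌋=5416; principal=29045-5416=23629; balance=1061983-23629=1038354
12. interest=⌊1038354·51/10000⌋=5295; principal=29045-5295=23750; balance=1038354-23750=1014604
13. interest=⌊1014604·51/10000⌋=5174; principal=29045-5174=23871; balance=1014604-23871=990733
14. interest=⌊990733·51/10000⌋=5052; principal=29045-5052=23993; balance=990733-23993=966740
15. interest=⌊966740·51/10000⌋=4930; principal=29045-4930=24115; balance=966740-24115=942625
16. interest=⌊942625·51/10000⌋=4807; principal=29045-4807=24238; balance=942625-24238=918387
17. interest=⌊918387·51/10000⌋=4683; principal=29045-4683=24362; balance=918387-24362=894025
18. interest=⌊894025·51/10000⌋=4559; principal=29045-4559=24486; balance=894025-24486=869539
19. interest=⌊869539·51/10000⌋=4434; principal=29045-4434=24611; balance=869539-24611=844928
20. interest=⌊844928·51/10000⌋=4309; principal=29045-4309=24736; balance=844928-24736=820192
21. interest=⌊820192·51/10000⌋=4182; principal=29045-4182=24863; balance=820192-24863=795329
22. interest=⌊795329·51/10000⌋=4056; principal=29045-4056=24989; balance=795329-24989=770340
23. interest=⌊770340·51/10000⌋=3928; principal=29045-3928=25117; balance=770340-25117=745223
24. interest=⌊745223·51/10000⌋=3800; principal=29045-3800=25245; balance=745223-25245=719978
25. interest=⌊719978·51/10000⌋=3671; principal=29045-3671=25374; balance=719978-25374=694604
26. interest=⌊694604·51/10000⌋=3542; principal=29045-3542=25503; balance=694604-25503=669101
27. interest=⌊669101·51/10000⌋=3412; principal=29045-3412=25633; balance=669101-25633=643468
28. interest=⌊643468·51/10000⌋=3281; principal=29045-3281=25764; balance=643468-25764=617704
29. interest=⌊617704·51/10000⌋=3150; principal=29045-3150=25895; balance=617704-25895=591809
30. interest=⌊591809·51/10000⌋=3018; principal=29045-3018=26027; balance=591809-26027=565782
31. interest=⌊565782·51/10000⌋=2885; principal=29045-2885=26160; balance=565782-26160=539622
32. interest=⌊539622·51/10000⌋=2752; principal=29045-2752=26293; balance=539622-26293=513329
33. interest=⌊513329·51/10000⌋=2617; principal=29045-2617=26428; balance=513329-26428=486901
34. interest=⌊486901·51/10000⌋=2483; principal=29045-2483=26562; balance=486901-26562=460339
35. interest=⌊460339·51/10000⌋=2347; principal=29045-2347=26698; balance=460339-26698=433641
36. interest=⌊433641·51/10000⌋=2211; principal=29045-2211=26834; balance=433641-26834=406807
37. interest=⌊406807·51/10000⌋=2074; principal=29045-2074=26971; balance=406807-26971=379836
38. interest=⌊379836·51/10000⌋=1937; principal=29045-1937=27108; balance=379836-27108=352728
39. interest=⌊352728·51/10000⌋=1798; principal=29045-1798=27247; balance=352728-27247=325481
40. interest=⌊325481·51/10000⌋=1659; principal=29045-1659=27386; balance=325481-27386=298095
41. interest=⌊298095·51/10000⌋=1520; principal=29045-1520=27525; balance=298095-27525=270570
42. interest=⌊270570·51/10000⌋=1379; principal=29045-1379=27666; balance=270570-27666=242904
43. interest=⌊242904·51/10000⌋=1238; principal=29045-1238=27807; balance=242904-27807=215097
44. interest=⌊215097·51/10000⌋=1096; principal=29045-1096=27949; balance=215097-27949=187148
45. interest=⌊187148·51/10000⌋=954; principal=29045-954=28091; balance=187148-28091=159057
46. interest=⌊159057·51/10000⌋=811; principal=29045-811=28234; balance=159057-28234=130823
47. interest=⌊130823·51/10000⌋=667; principal=29045-667=28378; balance=130823-28378=102445
48. interest=⌊102445·51/10000⌋=522; principal=29045-522=28523; balance=102445-28523=73922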